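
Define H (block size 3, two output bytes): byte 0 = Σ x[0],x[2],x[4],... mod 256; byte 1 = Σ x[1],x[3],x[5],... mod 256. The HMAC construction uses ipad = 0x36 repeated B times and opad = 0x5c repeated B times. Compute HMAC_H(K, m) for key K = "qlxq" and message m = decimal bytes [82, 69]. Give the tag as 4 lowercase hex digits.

4edb

Key "qlxq" = 71 6c 78 71 is 4 bytes > B = 3, so hash it first: H(key) = e9 dd, then zero-pad to 3 bytes: K' = e9 dd 00.
K' ⊕ ipad = df eb 36.  K' ⊕ opad = b5 81 5c.
Inner input = (K'⊕ipad) ∥ m = df eb 36 ∥ 52 45.
Inner hash: even-index sum = 346 mod 256 = 90; odd-index sum = 317 mod 256 = 61 → 5a 3d.
Outer input = (K'⊕opad) ∥ inner = b5 81 5c ∥ 5a 3d.
Outer hash (tag): even-index sum = 334 mod 256 = 78; odd-index sum = 219 mod 256 = 219 → 4e db.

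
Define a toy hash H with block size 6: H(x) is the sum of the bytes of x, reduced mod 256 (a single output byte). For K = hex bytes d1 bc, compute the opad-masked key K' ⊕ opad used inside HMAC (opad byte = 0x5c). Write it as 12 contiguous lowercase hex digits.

Key hex bytes d1 bc is 2 bytes ≤ B = 6; zero-pad to 6 bytes: K' = d1 bc 00 00 00 00.
XOR each byte with 0x5c: d1⊕5c=8d, bc⊕5c=e0, 00⊕5c=5c, 00⊕5c=5c, 00⊕5c=5c, 00⊕5c=5c.

8de05c5c5c5c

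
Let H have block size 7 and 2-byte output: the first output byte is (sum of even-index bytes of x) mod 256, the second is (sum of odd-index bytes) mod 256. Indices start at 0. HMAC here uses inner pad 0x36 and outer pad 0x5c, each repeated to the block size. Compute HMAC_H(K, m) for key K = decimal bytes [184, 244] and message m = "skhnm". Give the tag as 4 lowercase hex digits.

6e69

Key decimal bytes [184, 244] = b8 f4 is 2 bytes ≤ B = 7; zero-pad to 7 bytes: K' = b8 f4 00 00 00 00 00.
K' ⊕ ipad = 8e c2 36 36 36 36 36.  K' ⊕ opad = e4 a8 5c 5c 5c 5c 5c.
Inner input = (K'⊕ipad) ∥ m = 8e c2 36 36 36 36 36 ∥ 73 6b 68 6e 6d.
Inner hash: even-index sum = 521 mod 256 = 9; odd-index sum = 630 mod 256 = 118 → 09 76.
Outer input = (K'⊕opad) ∥ inner = e4 a8 5c 5c 5c 5c 5c ∥ 09 76.
Outer hash (tag): even-index sum = 622 mod 256 = 110; odd-index sum = 361 mod 256 = 105 → 6e 69.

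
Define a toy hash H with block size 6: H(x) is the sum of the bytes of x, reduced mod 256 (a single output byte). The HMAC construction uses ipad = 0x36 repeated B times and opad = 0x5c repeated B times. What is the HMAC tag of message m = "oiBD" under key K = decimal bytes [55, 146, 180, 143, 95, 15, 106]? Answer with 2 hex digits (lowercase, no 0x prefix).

Key decimal bytes [55, 146, 180, 143, 95, 15, 106] = 37 92 b4 8f 5f 0f 6a is 7 bytes > B = 6, so hash it first: H(key) = e4, then zero-pad to 6 bytes: K' = e4 00 00 00 00 00.
K' ⊕ ipad = d2 36 36 36 36 36.  K' ⊕ opad = b8 5c 5c 5c 5c 5c.
Inner input = (K'⊕ipad) ∥ m = d2 36 36 36 36 36 ∥ 6f 69 42 44.
Inner hash: sum = 210+54+54+54+54+54+111+105+66+68 = 830; mod 256 = 62 → 3e.
Outer input = (K'⊕opad) ∥ inner = b8 5c 5c 5c 5c 5c ∥ 3e.
Outer hash (tag): sum = 184+92+92+92+92+92+62 = 706; mod 256 = 194 → c2.

c2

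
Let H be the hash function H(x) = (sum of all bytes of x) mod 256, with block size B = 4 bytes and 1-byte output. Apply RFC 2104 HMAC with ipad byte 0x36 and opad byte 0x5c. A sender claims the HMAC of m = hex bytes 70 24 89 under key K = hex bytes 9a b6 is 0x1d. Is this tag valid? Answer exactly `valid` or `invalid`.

Key hex bytes 9a b6 is 2 bytes ≤ B = 4; zero-pad to 4 bytes: K' = 9a b6 00 00.
K' ⊕ ipad = ac 80 36 36; K' ⊕ opad = c6 ea 5c 5c.
Inner hash: sum = 172+128+54+54+112+36+137 = 693; mod 256 = 181 → b5.
Outer hash (recomputed tag): sum = 198+234+92+92+181 = 797; mod 256 = 29 → 1d.
Recomputed tag = 1d; claimed = 1d → match.

valid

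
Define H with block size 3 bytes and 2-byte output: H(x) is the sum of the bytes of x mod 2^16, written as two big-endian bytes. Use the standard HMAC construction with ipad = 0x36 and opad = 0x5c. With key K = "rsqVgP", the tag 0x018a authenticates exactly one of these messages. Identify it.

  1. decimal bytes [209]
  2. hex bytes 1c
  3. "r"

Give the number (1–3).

1

Key "rsqVgP" = 72 73 71 56 67 50 is 6 bytes > B = 3, so hash it first: H(key) = 02 63, then zero-pad to 3 bytes: K' = 02 63 00.
K' ⊕ ipad = 34 55 36; K' ⊕ opad = 5e 3f 5c.
m1: inner = H(34 55 36 d1) = 01 90; tag = H(5e 3f 5c 01 90) = 018a ← matches
m2: inner = H(34 55 36 1c) = 00 db; tag = H(5e 3f 5c 00 db) = 01d4
m3: inner = H(34 55 36 72) = 01 31; tag = H(5e 3f 5c 01 31) = 012b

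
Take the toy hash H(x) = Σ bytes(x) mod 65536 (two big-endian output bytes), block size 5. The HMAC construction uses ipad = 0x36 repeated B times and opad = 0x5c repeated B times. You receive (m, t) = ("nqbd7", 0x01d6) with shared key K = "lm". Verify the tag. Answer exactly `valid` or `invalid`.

Key "lm" = 6c 6d is 2 bytes ≤ B = 5; zero-pad to 5 bytes: K' = 6c 6d 00 00 00.
K' ⊕ ipad = 5a 5b 36 36 36; K' ⊕ opad = 30 31 5c 5c 5c.
Inner hash: sum = 90+91+54+54+54+110+113+98+100+55 = 819 → 03 33.
Outer hash (recomputed tag): sum = 48+49+92+92+92+3+51 = 427 → 01 ab.
Recomputed tag = 01ab; claimed = 01d6 → mismatch.

invalid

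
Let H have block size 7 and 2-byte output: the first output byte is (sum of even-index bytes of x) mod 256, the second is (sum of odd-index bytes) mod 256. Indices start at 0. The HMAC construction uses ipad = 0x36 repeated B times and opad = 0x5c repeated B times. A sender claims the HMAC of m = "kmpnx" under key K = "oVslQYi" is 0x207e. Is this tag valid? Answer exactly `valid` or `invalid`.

valid

Key "oVslQYi" = 6f 56 73 6c 51 59 69 is exactly B = 7 bytes: K' = 6f 56 73 6c 51 59 69.
K' ⊕ ipad = 59 60 45 5a 67 6f 5f; K' ⊕ opad = 33 0a 2f 30 0d 05 35.
Inner hash: even-index sum = 575 mod 256 = 63; odd-index sum = 636 mod 256 = 124 → 3f 7c.
Outer hash (recomputed tag): even-index sum = 288 mod 256 = 32; odd-index sum = 126 mod 256 = 126 → 20 7e.
Recomputed tag = 207e; claimed = 207e → match.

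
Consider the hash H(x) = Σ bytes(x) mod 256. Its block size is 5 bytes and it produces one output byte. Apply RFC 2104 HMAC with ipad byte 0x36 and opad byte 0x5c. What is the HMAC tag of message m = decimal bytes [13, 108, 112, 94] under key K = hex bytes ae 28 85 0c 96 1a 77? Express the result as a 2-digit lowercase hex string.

Key hex bytes ae 28 85 0c 96 1a 77 is 7 bytes > B = 5, so hash it first: H(key) = 8e, then zero-pad to 5 bytes: K' = 8e 00 00 00 00.
K' ⊕ ipad = b8 36 36 36 36.  K' ⊕ opad = d2 5c 5c 5c 5c.
Inner input = (K'⊕ipad) ∥ m = b8 36 36 36 36 ∥ 0d 6c 70 5e.
Inner hash: sum = 184+54+54+54+54+13+108+112+94 = 727; mod 256 = 215 → d7.
Outer input = (K'⊕opad) ∥ inner = d2 5c 5c 5c 5c ∥ d7.
Outer hash (tag): sum = 210+92+92+92+92+215 = 793; mod 256 = 25 → 19.

19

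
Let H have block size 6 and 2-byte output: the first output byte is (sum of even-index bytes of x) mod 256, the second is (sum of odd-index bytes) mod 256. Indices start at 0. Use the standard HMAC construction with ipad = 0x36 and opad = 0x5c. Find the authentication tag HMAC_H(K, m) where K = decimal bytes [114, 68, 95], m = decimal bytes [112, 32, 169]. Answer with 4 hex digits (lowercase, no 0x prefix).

89ce

Key decimal bytes [114, 68, 95] = 72 44 5f is 3 bytes ≤ B = 6; zero-pad to 6 bytes: K' = 72 44 5f 00 00 00.
K' ⊕ ipad = 44 72 69 36 36 36.  K' ⊕ opad = 2e 18 03 5c 5c 5c.
Inner input = (K'⊕ipad) ∥ m = 44 72 69 36 36 36 ∥ 70 20 a9.
Inner hash: even-index sum = 508 mod 256 = 252; odd-index sum = 254 mod 256 = 254 → fc fe.
Outer input = (K'⊕opad) ∥ inner = 2e 18 03 5c 5c 5c ∥ fc fe.
Outer hash (tag): even-index sum = 393 mod 256 = 137; odd-index sum = 462 mod 256 = 206 → 89 ce.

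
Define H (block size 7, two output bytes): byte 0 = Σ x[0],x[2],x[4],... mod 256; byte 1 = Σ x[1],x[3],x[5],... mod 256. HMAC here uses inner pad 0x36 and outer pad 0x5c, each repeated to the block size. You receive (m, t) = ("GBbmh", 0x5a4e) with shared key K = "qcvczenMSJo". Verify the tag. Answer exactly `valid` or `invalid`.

Key "qcvczenMSJo" = 71 63 76 63 7a 65 6e 4d 53 4a 6f is 11 bytes > B = 7, so hash it first: H(key) = 91 c2, then zero-pad to 7 bytes: K' = 91 c2 00 00 00 00 00.
K' ⊕ ipad = a7 f4 36 36 36 36 36; K' ⊕ opad = cd 9e 5c 5c 5c 5c 5c.
Inner hash: even-index sum = 504 mod 256 = 248; odd-index sum = 625 mod 256 = 113 → f8 71.
Outer hash (recomputed tag): even-index sum = 594 mod 256 = 82; odd-index sum = 590 mod 256 = 78 → 52 4e.
Recomputed tag = 524e; claimed = 5a4e → mismatch.

invalid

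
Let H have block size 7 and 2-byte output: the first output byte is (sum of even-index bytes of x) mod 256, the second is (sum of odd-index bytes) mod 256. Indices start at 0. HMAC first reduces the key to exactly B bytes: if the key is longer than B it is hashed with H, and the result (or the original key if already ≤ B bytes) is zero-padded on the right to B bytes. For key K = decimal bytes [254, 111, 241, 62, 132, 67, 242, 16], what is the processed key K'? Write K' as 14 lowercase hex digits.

|K| = 8 > B = 7, so first hash the key.
H(K): even-index sum = 869 mod 256 = 101; odd-index sum = 256 mod 256 = 0 → 65 00.
Zero-pad H(K) = 65 00 to 7 bytes: K' = 65 00 00 00 00 00 00.

65000000000000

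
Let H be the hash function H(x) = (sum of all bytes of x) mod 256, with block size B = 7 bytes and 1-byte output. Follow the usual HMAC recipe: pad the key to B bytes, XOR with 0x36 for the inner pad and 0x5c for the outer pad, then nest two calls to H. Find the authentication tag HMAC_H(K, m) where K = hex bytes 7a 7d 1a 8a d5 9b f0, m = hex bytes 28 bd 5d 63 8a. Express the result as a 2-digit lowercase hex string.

63

Key hex bytes 7a 7d 1a 8a d5 9b f0 is exactly B = 7 bytes: K' = 7a 7d 1a 8a d5 9b f0.
K' ⊕ ipad = 4c 4b 2c bc e3 ad c6.  K' ⊕ opad = 26 21 46 d6 89 c7 ac.
Inner input = (K'⊕ipad) ∥ m = 4c 4b 2c bc e3 ad c6 ∥ 28 bd 5d 63 8a.
Inner hash: sum = 76+75+44+188+227+173+198+40+189+93+99+138 = 1540; mod 256 = 4 → 04.
Outer input = (K'⊕opad) ∥ inner = 26 21 46 d6 89 c7 ac ∥ 04.
Outer hash (tag): sum = 38+33+70+214+137+199+172+4 = 867; mod 256 = 99 → 63.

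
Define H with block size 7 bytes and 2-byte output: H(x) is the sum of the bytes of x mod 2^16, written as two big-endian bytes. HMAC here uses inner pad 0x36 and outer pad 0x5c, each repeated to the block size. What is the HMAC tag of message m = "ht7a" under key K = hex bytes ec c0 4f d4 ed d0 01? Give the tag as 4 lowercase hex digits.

041e

Key hex bytes ec c0 4f d4 ed d0 01 is exactly B = 7 bytes: K' = ec c0 4f d4 ed d0 01.
K' ⊕ ipad = da f6 79 e2 db e6 37.  K' ⊕ opad = b0 9c 13 88 b1 8c 5d.
Inner input = (K'⊕ipad) ∥ m = da f6 79 e2 db e6 37 ∥ 68 74 37 61.
Inner hash: sum = 218+246+121+226+219+230+55+104+116+55+97 = 1687 → 06 97.
Outer input = (K'⊕opad) ∥ inner = b0 9c 13 88 b1 8c 5d ∥ 06 97.
Outer hash (tag): sum = 176+156+19+136+177+140+93+6+151 = 1054 → 04 1e.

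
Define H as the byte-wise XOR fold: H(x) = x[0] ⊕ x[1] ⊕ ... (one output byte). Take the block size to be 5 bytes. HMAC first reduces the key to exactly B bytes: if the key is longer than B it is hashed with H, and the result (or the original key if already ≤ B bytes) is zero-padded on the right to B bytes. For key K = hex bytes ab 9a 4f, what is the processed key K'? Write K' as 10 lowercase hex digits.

Key hex bytes ab 9a 4f is 3 bytes ≤ B = 5; zero-pad to 5 bytes: K' = ab 9a 4f 00 00.

ab9a4f0000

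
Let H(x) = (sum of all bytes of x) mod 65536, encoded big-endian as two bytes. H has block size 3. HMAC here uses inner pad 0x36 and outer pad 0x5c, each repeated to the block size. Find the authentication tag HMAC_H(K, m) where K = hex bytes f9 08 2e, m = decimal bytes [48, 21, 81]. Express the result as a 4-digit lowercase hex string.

0227

Key hex bytes f9 08 2e is exactly B = 3 bytes: K' = f9 08 2e.
K' ⊕ ipad = cf 3e 18.  K' ⊕ opad = a5 54 72.
Inner input = (K'⊕ipad) ∥ m = cf 3e 18 ∥ 30 15 51.
Inner hash: sum = 207+62+24+48+21+81 = 443 → 01 bb.
Outer input = (K'⊕opad) ∥ inner = a5 54 72 ∥ 01 bb.
Outer hash (tag): sum = 165+84+114+1+187 = 551 → 02 27.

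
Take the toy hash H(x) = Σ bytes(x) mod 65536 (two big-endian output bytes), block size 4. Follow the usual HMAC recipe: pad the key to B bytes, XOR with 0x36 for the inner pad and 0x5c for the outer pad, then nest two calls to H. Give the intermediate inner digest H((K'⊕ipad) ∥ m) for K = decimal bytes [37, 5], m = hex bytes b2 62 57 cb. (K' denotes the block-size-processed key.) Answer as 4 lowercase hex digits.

02e8

Key decimal bytes [37, 5] = 25 05 is 2 bytes ≤ B = 4; zero-pad to 4 bytes: K' = 25 05 00 00.
K' ⊕ ipad = 13 33 36 36.
Inner input = 13 33 36 36 ∥ b2 62 57 cb.
Inner hash: sum = 19+51+54+54+178+98+87+203 = 744 → 02 e8.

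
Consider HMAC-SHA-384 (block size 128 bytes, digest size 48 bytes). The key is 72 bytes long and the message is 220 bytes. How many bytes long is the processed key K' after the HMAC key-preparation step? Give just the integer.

128

Key is 72 ≤ 128 bytes, zero-padded: |K'| = 128.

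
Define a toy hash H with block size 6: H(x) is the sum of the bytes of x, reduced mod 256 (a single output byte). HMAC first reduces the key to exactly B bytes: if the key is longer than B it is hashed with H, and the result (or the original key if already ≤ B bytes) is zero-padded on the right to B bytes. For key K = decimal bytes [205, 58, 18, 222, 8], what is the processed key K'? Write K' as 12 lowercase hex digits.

cd3a12de0800

Key decimal bytes [205, 58, 18, 222, 8] = cd 3a 12 de 08 is 5 bytes ≤ B = 6; zero-pad to 6 bytes: K' = cd 3a 12 de 08 00.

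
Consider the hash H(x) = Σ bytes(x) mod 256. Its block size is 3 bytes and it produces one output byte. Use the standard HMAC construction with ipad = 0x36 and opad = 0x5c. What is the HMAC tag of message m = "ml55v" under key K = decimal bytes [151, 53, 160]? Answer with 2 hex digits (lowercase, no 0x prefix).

Key decimal bytes [151, 53, 160] = 97 35 a0 is exactly B = 3 bytes: K' = 97 35 a0.
K' ⊕ ipad = a1 03 96.  K' ⊕ opad = cb 69 fc.
Inner input = (K'⊕ipad) ∥ m = a1 03 96 ∥ 6d 6c 35 35 76.
Inner hash: sum = 161+3+150+109+108+53+53+118 = 755; mod 256 = 243 → f3.
Outer input = (K'⊕opad) ∥ inner = cb 69 fc ∥ f3.
Outer hash (tag): sum = 203+105+252+243 = 803; mod 256 = 35 → 23.

23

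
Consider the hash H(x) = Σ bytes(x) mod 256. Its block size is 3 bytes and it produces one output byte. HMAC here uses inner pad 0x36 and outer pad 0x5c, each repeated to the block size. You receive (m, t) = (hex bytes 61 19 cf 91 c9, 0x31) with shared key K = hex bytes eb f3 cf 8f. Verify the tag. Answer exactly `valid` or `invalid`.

valid

Key hex bytes eb f3 cf 8f is 4 bytes > B = 3, so hash it first: H(key) = 3c, then zero-pad to 3 bytes: K' = 3c 00 00.
K' ⊕ ipad = 0a 36 36; K' ⊕ opad = 60 5c 5c.
Inner hash: sum = 10+54+54+97+25+207+145+201 = 793; mod 256 = 25 → 19.
Outer hash (recomputed tag): sum = 96+92+92+25 = 305; mod 256 = 49 → 31.
Recomputed tag = 31; claimed = 31 → match.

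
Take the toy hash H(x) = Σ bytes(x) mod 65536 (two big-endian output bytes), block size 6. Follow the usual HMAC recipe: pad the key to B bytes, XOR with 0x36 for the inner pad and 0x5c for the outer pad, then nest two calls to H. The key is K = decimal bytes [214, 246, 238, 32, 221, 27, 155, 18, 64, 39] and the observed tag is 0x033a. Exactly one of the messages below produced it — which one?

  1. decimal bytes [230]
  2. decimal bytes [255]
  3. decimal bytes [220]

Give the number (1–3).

3

Key decimal bytes [214, 246, 238, 32, 221, 27, 155, 18, 64, 39] = d6 f6 ee 20 dd 1b 9b 12 40 27 is 10 bytes > B = 6, so hash it first: H(key) = 04 e6, then zero-pad to 6 bytes: K' = 04 e6 00 00 00 00.
K' ⊕ ipad = 32 d0 36 36 36 36; K' ⊕ opad = 58 ba 5c 5c 5c 5c.
m1: inner = H(32 d0 36 36 36 36 e6) = 02 c0; tag = H(58 ba 5c 5c 5c 5c 02 c0) = 0344
m2: inner = H(32 d0 36 36 36 36 ff) = 02 d9; tag = H(58 ba 5c 5c 5c 5c 02 d9) = 035d
m3: inner = H(32 d0 36 36 36 36 dc) = 02 b6; tag = H(58 ba 5c 5c 5c 5c 02 b6) = 033a ← matches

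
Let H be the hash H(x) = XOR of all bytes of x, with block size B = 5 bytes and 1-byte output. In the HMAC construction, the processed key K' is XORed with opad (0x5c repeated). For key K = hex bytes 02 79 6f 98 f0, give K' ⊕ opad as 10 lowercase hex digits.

5e2533c4ac

Key hex bytes 02 79 6f 98 f0 is exactly B = 5 bytes: K' = 02 79 6f 98 f0.
XOR each byte with 0x5c: 02⊕5c=5e, 79⊕5c=25, 6f⊕5c=33, 98⊕5c=c4, f0⊕5c=ac.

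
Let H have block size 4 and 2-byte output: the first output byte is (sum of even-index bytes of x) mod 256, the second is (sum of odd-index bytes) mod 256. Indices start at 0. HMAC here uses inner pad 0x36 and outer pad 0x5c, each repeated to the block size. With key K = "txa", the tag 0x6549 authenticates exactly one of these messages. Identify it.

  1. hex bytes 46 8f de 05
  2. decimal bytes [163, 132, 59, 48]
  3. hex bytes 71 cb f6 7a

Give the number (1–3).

3

Key "txa" = 74 78 61 is 3 bytes ≤ B = 4; zero-pad to 4 bytes: K' = 74 78 61 00.
K' ⊕ ipad = 42 4e 57 36; K' ⊕ opad = 28 24 3d 5c.
m1: inner = H(42 4e 57 36 46 8f de 05) = bd 18; tag = H(28 24 3d 5c bd 18) = 2298
m2: inner = H(42 4e 57 36 a3 84 3b 30) = 77 38; tag = H(28 24 3d 5c 77 38) = dcb8
m3: inner = H(42 4e 57 36 71 cb f6 7a) = 00 c9; tag = H(28 24 3d 5c 00 c9) = 6549 ← matches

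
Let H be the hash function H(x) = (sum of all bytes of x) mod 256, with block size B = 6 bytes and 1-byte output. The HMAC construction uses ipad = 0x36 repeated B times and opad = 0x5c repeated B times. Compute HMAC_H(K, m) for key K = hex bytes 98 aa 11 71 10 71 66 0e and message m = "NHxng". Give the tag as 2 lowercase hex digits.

Key hex bytes 98 aa 11 71 10 71 66 0e is 8 bytes > B = 6, so hash it first: H(key) = b9, then zero-pad to 6 bytes: K' = b9 00 00 00 00 00.
K' ⊕ ipad = 8f 36 36 36 36 36.  K' ⊕ opad = e5 5c 5c 5c 5c 5c.
Inner input = (K'⊕ipad) ∥ m = 8f 36 36 36 36 36 ∥ 4e 48 78 6e 67.
Inner hash: sum = 143+54+54+54+54+54+78+72+120+110+103 = 896; mod 256 = 128 → 80.
Outer input = (K'⊕opad) ∥ inner = e5 5c 5c 5c 5c 5c ∥ 80.
Outer hash (tag): sum = 229+92+92+92+92+92+128 = 817; mod 256 = 49 → 31.

31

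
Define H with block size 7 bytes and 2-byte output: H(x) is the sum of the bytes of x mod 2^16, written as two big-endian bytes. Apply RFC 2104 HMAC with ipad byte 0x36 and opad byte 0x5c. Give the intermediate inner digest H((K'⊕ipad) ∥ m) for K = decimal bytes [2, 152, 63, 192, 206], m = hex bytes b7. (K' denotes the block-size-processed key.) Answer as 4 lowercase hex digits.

Key decimal bytes [2, 152, 63, 192, 206] = 02 98 3f c0 ce is 5 bytes ≤ B = 7; zero-pad to 7 bytes: K' = 02 98 3f c0 ce 00 00.
K' ⊕ ipad = 34 ae 09 f6 f8 36 36.
Inner input = 34 ae 09 f6 f8 36 36 ∥ b7.
Inner hash: sum = 52+174+9+246+248+54+54+183 = 1020 → 03 fc.

03fc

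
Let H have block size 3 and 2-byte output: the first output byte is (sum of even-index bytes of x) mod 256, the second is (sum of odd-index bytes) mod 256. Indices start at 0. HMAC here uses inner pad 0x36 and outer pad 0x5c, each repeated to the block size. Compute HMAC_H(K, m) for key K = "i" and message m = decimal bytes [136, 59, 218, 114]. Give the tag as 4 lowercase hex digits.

Key "i" = 69 is 1 byte ≤ B = 3; zero-pad to 3 bytes: K' = 69 00 00.
K' ⊕ ipad = 5f 36 36.  K' ⊕ opad = 35 5c 5c.
Inner input = (K'⊕ipad) ∥ m = 5f 36 36 ∥ 88 3b da 72.
Inner hash: even-index sum = 322 mod 256 = 66; odd-index sum = 408 mod 256 = 152 → 42 98.
Outer input = (K'⊕opad) ∥ inner = 35 5c 5c ∥ 42 98.
Outer hash (tag): even-index sum = 297 mod 256 = 41; odd-index sum = 158 mod 256 = 158 → 29 9e.

299e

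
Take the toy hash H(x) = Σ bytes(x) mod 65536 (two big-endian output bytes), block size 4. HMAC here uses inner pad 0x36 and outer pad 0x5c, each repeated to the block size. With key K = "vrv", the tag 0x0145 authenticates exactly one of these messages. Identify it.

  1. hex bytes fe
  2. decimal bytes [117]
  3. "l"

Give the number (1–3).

3

Key "vrv" = 76 72 76 is 3 bytes ≤ B = 4; zero-pad to 4 bytes: K' = 76 72 76 00.
K' ⊕ ipad = 40 44 40 36; K' ⊕ opad = 2a 2e 2a 5c.
m1: inner = H(40 44 40 36 fe) = 01 f8; tag = H(2a 2e 2a 5c 01 f8) = 01d7
m2: inner = H(40 44 40 36 75) = 01 6f; tag = H(2a 2e 2a 5c 01 6f) = 014e
m3: inner = H(40 44 40 36 6c) = 01 66; tag = H(2a 2e 2a 5c 01 66) = 0145 ← matches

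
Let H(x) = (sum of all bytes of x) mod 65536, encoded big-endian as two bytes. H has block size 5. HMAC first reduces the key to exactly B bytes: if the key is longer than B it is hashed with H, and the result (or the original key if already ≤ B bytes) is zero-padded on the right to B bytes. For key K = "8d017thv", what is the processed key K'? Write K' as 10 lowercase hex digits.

|K| = 8 > B = 5, so first hash the key.
H(K): sum = 56+100+48+49+55+116+104+118 = 646 → 02 86.
Zero-pad H(K) = 02 86 to 5 bytes: K' = 02 86 00 00 00.

0286000000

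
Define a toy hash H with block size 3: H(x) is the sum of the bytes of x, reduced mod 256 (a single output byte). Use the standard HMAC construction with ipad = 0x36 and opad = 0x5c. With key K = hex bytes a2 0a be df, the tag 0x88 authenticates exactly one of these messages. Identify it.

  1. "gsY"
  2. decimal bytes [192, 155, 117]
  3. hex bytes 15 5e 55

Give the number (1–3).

2

Key hex bytes a2 0a be df is 4 bytes > B = 3, so hash it first: H(key) = 49, then zero-pad to 3 bytes: K' = 49 00 00.
K' ⊕ ipad = 7f 36 36; K' ⊕ opad = 15 5c 5c.
m1: inner = H(7f 36 36 67 73 59) = 1e; tag = H(15 5c 5c 1e) = eb
m2: inner = H(7f 36 36 c0 9b 75) = bb; tag = H(15 5c 5c bb) = 88 ← matches
m3: inner = H(7f 36 36 15 5e 55) = b3; tag = H(15 5c 5c b3) = 80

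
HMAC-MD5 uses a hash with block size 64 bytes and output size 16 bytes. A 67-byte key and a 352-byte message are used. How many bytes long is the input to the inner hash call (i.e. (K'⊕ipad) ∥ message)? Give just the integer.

Key is 67 > 64 bytes, so it is hashed to 16 bytes then zero-padded to 64: |K'| = 64.
Inner input = (K'⊕ipad) ∥ m → 64 + 352 = 416 bytes.

416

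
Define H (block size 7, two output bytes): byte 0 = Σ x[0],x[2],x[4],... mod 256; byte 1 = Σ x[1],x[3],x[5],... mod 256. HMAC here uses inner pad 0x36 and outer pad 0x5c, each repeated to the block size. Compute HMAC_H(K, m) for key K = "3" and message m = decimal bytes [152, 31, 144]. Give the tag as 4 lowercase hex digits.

Key "3" = 33 is 1 byte ≤ B = 7; zero-pad to 7 bytes: K' = 33 00 00 00 00 00 00.
K' ⊕ ipad = 05 36 36 36 36 36 36.  K' ⊕ opad = 6f 5c 5c 5c 5c 5c 5c.
Inner input = (K'⊕ipad) ∥ m = 05 36 36 36 36 36 36 ∥ 98 1f 90.
Inner hash: even-index sum = 198 mod 256 = 198; odd-index sum = 458 mod 256 = 202 → c6 ca.
Outer input = (K'⊕opad) ∥ inner = 6f 5c 5c 5c 5c 5c 5c ∥ c6 ca.
Outer hash (tag): even-index sum = 589 mod 256 = 77; odd-index sum = 474 mod 256 = 218 → 4d da.

4dda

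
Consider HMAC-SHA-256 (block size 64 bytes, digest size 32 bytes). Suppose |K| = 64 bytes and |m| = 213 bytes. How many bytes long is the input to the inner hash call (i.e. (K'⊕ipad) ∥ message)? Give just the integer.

Key is 64 ≤ 64 bytes, zero-padded: |K'| = 64.
Inner input = (K'⊕ipad) ∥ m → 64 + 213 = 277 bytes.

277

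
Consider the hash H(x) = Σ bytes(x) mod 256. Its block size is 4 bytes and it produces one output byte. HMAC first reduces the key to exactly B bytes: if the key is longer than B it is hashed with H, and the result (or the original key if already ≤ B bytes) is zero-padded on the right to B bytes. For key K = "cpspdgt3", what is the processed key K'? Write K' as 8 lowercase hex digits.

|K| = 8 > B = 4, so first hash the key.
H(K): sum = 99+112+115+112+100+103+116+51 = 808; mod 256 = 40 → 28.
Zero-pad H(K) = 28 to 4 bytes: K' = 28 00 00 00.

28000000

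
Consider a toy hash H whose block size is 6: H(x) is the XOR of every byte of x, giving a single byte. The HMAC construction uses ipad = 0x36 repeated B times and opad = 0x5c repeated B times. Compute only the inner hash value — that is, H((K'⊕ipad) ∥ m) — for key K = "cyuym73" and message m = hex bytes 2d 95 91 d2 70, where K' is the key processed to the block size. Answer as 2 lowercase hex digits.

f4

Key "cyuym73" = 63 79 75 79 6d 37 33 is 7 bytes > B = 6, so hash it first: H(key) = 7f, then zero-pad to 6 bytes: K' = 7f 00 00 00 00 00.
K' ⊕ ipad = 49 36 36 36 36 36.
Inner input = 49 36 36 36 36 36 ∥ 2d 95 91 d2 70.
Inner hash: XOR 49⊕36⊕36⊕36⊕36⊕36⊕2d⊕95⊕91⊕d2⊕70 = f4.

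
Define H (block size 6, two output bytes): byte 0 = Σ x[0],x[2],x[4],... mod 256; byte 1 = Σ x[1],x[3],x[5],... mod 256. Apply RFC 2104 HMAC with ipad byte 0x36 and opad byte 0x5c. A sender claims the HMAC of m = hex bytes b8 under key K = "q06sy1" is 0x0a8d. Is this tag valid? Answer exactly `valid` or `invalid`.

invalid

Key "q06sy1" = 71 30 36 73 79 31 is exactly B = 6 bytes: K' = 71 30 36 73 79 31.
K' ⊕ ipad = 47 06 00 45 4f 07; K' ⊕ opad = 2d 6c 6a 2f 25 6d.
Inner hash: even-index sum = 334 mod 256 = 78; odd-index sum = 82 mod 256 = 82 → 4e 52.
Outer hash (recomputed tag): even-index sum = 266 mod 256 = 10; odd-index sum = 346 mod 256 = 90 → 0a 5a.
Recomputed tag = 0a5a; claimed = 0a8d → mismatch.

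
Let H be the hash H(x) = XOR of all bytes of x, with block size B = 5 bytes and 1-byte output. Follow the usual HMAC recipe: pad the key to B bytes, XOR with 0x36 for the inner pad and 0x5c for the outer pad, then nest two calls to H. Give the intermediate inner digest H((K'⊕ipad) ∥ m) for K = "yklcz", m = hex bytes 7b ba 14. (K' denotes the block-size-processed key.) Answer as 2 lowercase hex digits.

84

Key "yklcz" = 79 6b 6c 63 7a is exactly B = 5 bytes: K' = 79 6b 6c 63 7a.
K' ⊕ ipad = 4f 5d 5a 55 4c.
Inner input = 4f 5d 5a 55 4c ∥ 7b ba 14.
Inner hash: XOR 4f⊕5d⊕5a⊕55⊕4c⊕7b⊕ba⊕14 = 84.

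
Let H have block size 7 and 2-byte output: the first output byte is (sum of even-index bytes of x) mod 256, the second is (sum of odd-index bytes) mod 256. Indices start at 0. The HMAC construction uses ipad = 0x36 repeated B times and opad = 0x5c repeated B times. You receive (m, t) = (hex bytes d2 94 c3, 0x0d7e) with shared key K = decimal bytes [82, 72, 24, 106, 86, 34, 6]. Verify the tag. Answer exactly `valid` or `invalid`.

invalid

Key decimal bytes [82, 72, 24, 106, 86, 34, 6] = 52 48 18 6a 56 22 06 is exactly B = 7 bytes: K' = 52 48 18 6a 56 22 06.
K' ⊕ ipad = 64 7e 2e 5c 60 14 30; K' ⊕ opad = 0e 14 44 36 0a 7e 5a.
Inner hash: even-index sum = 438 mod 256 = 182; odd-index sum = 643 mod 256 = 131 → b6 83.
Outer hash (recomputed tag): even-index sum = 313 mod 256 = 57; odd-index sum = 382 mod 256 = 126 → 39 7e.
Recomputed tag = 397e; claimed = 0d7e → mismatch.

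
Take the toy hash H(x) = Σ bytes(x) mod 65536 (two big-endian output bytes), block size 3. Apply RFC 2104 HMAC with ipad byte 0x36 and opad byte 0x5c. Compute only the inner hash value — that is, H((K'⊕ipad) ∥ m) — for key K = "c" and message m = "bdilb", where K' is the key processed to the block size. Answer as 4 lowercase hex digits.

Key "c" = 63 is 1 byte ≤ B = 3; zero-pad to 3 bytes: K' = 63 00 00.
K' ⊕ ipad = 55 36 36.
Inner input = 55 36 36 ∥ 62 64 69 6c 62.
Inner hash: sum = 85+54+54+98+100+105+108+98 = 702 → 02 be.

02be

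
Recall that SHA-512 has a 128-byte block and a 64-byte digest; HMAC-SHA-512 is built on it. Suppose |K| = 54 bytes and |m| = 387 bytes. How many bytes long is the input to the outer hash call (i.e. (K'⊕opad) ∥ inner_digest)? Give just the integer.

192

Key is 54 ≤ 128 bytes, zero-padded: |K'| = 128.
Outer input = (K'⊕opad) ∥ H(inner) → 128 + 64 = 192 bytes.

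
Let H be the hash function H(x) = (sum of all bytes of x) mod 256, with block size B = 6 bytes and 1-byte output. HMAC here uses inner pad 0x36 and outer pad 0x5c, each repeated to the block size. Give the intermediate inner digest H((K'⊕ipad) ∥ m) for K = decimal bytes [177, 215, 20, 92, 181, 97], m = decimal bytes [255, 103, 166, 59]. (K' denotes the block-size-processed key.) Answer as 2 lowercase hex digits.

Key decimal bytes [177, 215, 20, 92, 181, 97] = b1 d7 14 5c b5 61 is exactly B = 6 bytes: K' = b1 d7 14 5c b5 61.
K' ⊕ ipad = 87 e1 22 6a 83 57.
Inner input = 87 e1 22 6a 83 57 ∥ ff 67 a6 3b.
Inner hash: sum = 135+225+34+106+131+87+255+103+166+59 = 1301; mod 256 = 21 → 15.

15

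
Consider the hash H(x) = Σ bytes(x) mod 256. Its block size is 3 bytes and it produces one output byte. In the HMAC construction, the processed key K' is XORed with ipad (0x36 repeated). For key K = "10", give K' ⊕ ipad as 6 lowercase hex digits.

070636

Key "10" = 31 30 is 2 bytes ≤ B = 3; zero-pad to 3 bytes: K' = 31 30 00.
XOR each byte with 0x36: 31⊕36=07, 30⊕36=06, 00⊕36=36.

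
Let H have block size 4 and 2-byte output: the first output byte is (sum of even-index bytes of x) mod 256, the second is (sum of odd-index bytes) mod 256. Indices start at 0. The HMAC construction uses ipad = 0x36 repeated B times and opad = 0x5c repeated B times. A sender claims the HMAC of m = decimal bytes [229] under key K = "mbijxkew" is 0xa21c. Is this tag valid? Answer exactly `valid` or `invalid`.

invalid

Key "mbijxkew" = 6d 62 69 6a 78 6b 65 77 is 8 bytes > B = 4, so hash it first: H(key) = b3 ae, then zero-pad to 4 bytes: K' = b3 ae 00 00.
K' ⊕ ipad = 85 98 36 36; K' ⊕ opad = ef f2 5c 5c.
Inner hash: even-index sum = 416 mod 256 = 160; odd-index sum = 206 mod 256 = 206 → a0 ce.
Outer hash (recomputed tag): even-index sum = 491 mod 256 = 235; odd-index sum = 540 mod 256 = 28 → eb 1c.
Recomputed tag = eb1c; claimed = a21c → mismatch.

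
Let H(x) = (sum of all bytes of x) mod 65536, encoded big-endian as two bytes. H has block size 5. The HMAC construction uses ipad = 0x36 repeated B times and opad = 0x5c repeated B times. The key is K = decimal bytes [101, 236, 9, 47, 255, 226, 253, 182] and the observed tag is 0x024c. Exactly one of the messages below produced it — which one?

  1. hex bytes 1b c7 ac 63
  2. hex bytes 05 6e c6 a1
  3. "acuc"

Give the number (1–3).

Key decimal bytes [101, 236, 9, 47, 255, 226, 253, 182] = 65 ec 09 2f ff e2 fd b6 is 8 bytes > B = 5, so hash it first: H(key) = 05 1d, then zero-pad to 5 bytes: K' = 05 1d 00 00 00.
K' ⊕ ipad = 33 2b 36 36 36; K' ⊕ opad = 59 41 5c 5c 5c.
m1: inner = H(33 2b 36 36 36 1b c7 ac 63) = 02 f1; tag = H(59 41 5c 5c 5c 02 f1) = 02a1
m2: inner = H(33 2b 36 36 36 05 6e c6 a1) = 02 da; tag = H(59 41 5c 5c 5c 02 da) = 028a
m3: inner = H(33 2b 36 36 36 61 63 75 63) = 02 9c; tag = H(59 41 5c 5c 5c 02 9c) = 024c ← matches

3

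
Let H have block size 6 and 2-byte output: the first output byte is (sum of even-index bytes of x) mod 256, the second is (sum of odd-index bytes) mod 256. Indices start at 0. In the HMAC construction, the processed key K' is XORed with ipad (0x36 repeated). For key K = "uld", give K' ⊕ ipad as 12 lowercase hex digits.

Key "uld" = 75 6c 64 is 3 bytes ≤ B = 6; zero-pad to 6 bytes: K' = 75 6c 64 00 00 00.
XOR each byte with 0x36: 75⊕36=43, 6c⊕36=5a, 64⊕36=52, 00⊕36=36, 00⊕36=36, 00⊕36=36.

435a52363636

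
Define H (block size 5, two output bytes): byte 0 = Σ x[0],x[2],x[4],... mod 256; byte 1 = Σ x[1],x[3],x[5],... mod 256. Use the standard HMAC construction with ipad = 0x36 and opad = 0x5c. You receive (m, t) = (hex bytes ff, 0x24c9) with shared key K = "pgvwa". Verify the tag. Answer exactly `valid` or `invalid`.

Key "pgvwa" = 70 67 76 77 61 is exactly B = 5 bytes: K' = 70 67 76 77 61.
K' ⊕ ipad = 46 51 40 41 57; K' ⊕ opad = 2c 3b 2a 2b 3d.
Inner hash: even-index sum = 221 mod 256 = 221; odd-index sum = 401 mod 256 = 145 → dd 91.
Outer hash (recomputed tag): even-index sum = 292 mod 256 = 36; odd-index sum = 323 mod 256 = 67 → 24 43.
Recomputed tag = 2443; claimed = 24c9 → mismatch.

invalid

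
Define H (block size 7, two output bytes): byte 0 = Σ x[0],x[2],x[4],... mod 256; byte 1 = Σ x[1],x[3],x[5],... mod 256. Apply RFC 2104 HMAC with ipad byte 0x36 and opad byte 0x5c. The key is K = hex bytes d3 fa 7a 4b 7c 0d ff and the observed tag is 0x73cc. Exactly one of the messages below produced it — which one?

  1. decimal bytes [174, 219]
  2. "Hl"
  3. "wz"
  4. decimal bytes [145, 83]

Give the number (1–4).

3

Key hex bytes d3 fa 7a 4b 7c 0d ff is exactly B = 7 bytes: K' = d3 fa 7a 4b 7c 0d ff.
K' ⊕ ipad = e5 cc 4c 7d 4a 3b c9; K' ⊕ opad = 8f a6 26 17 20 51 a3.
m1: inner = H(e5 cc 4c 7d 4a 3b c9 ae db) = 1f 32; tag = H(8f a6 26 17 20 51 a3 1f 32) = aa2d
m2: inner = H(e5 cc 4c 7d 4a 3b c9 48 6c) = b0 cc; tag = H(8f a6 26 17 20 51 a3 b0 cc) = 44be
m3: inner = H(e5 cc 4c 7d 4a 3b c9 77 7a) = be fb; tag = H(8f a6 26 17 20 51 a3 be fb) = 73cc ← matches
m4: inner = H(e5 cc 4c 7d 4a 3b c9 91 53) = 97 15; tag = H(8f a6 26 17 20 51 a3 97 15) = 8da5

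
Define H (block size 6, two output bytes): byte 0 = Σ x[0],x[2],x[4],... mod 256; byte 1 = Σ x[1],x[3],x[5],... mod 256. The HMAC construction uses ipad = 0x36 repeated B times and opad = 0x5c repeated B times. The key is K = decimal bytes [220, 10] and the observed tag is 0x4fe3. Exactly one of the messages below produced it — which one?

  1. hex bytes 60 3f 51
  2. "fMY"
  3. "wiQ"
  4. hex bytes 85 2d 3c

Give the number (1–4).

4

Key decimal bytes [220, 10] = dc 0a is 2 bytes ≤ B = 6; zero-pad to 6 bytes: K' = dc 0a 00 00 00 00.
K' ⊕ ipad = ea 3c 36 36 36 36; K' ⊕ opad = 80 56 5c 5c 5c 5c.
m1: inner = H(ea 3c 36 36 36 36 60 3f 51) = 07 e7; tag = H(80 56 5c 5c 5c 5c 07 e7) = 3ff5
m2: inner = H(ea 3c 36 36 36 36 66 4d 59) = 15 f5; tag = H(80 56 5c 5c 5c 5c 15 f5) = 4d03
m3: inner = H(ea 3c 36 36 36 36 77 69 51) = 1e 11; tag = H(80 56 5c 5c 5c 5c 1e 11) = 561f
m4: inner = H(ea 3c 36 36 36 36 85 2d 3c) = 17 d5; tag = H(80 56 5c 5c 5c 5c 17 d5) = 4fe3 ← matches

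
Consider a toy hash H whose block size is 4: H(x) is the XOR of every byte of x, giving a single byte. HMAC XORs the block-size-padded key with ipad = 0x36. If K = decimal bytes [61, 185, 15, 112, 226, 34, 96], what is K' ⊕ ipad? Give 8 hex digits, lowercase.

Key decimal bytes [61, 185, 15, 112, 226, 34, 96] = 3d b9 0f 70 e2 22 60 is 7 bytes > B = 4, so hash it first: H(key) = 5b, then zero-pad to 4 bytes: K' = 5b 00 00 00.
XOR each byte with 0x36: 5b⊕36=6d, 00⊕36=36, 00⊕36=36, 00⊕36=36.

6d363636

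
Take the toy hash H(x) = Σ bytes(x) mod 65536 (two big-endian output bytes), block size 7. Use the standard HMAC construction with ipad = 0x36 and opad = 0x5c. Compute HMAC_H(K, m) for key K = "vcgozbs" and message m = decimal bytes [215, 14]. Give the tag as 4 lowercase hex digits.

Key "vcgozbs" = 76 63 67 6f 7a 62 73 is exactly B = 7 bytes: K' = 76 63 67 6f 7a 62 73.
K' ⊕ ipad = 40 55 51 59 4c 54 45.  K' ⊕ opad = 2a 3f 3b 33 26 3e 2f.
Inner input = (K'⊕ipad) ∥ m = 40 55 51 59 4c 54 45 ∥ d7 0e.
Inner hash: sum = 64+85+81+89+76+84+69+215+14 = 777 → 03 09.
Outer input = (K'⊕opad) ∥ inner = 2a 3f 3b 33 26 3e 2f ∥ 03 09.
Outer hash (tag): sum = 42+63+59+51+38+62+47+3+9 = 374 → 01 76.

0176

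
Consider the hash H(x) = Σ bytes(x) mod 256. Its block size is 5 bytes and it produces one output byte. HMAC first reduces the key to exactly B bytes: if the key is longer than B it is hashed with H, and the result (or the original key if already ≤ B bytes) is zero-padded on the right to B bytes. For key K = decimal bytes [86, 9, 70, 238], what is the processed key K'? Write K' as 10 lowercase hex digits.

Key decimal bytes [86, 9, 70, 238] = 56 09 46 ee is 4 bytes ≤ B = 5; zero-pad to 5 bytes: K' = 56 09 46 ee 00.

560946ee00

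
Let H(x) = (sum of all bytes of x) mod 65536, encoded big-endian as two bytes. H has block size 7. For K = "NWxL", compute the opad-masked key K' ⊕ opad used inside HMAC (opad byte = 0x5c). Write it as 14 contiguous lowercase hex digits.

120b24105c5c5c

Key "NWxL" = 4e 57 78 4c is 4 bytes ≤ B = 7; zero-pad to 7 bytes: K' = 4e 57 78 4c 00 00 00.
XOR each byte with 0x5c: 4e⊕5c=12, 57⊕5c=0b, 78⊕5c=24, 4c⊕5c=10, 00⊕5c=5c, 00⊕5c=5c, 00⊕5c=5c.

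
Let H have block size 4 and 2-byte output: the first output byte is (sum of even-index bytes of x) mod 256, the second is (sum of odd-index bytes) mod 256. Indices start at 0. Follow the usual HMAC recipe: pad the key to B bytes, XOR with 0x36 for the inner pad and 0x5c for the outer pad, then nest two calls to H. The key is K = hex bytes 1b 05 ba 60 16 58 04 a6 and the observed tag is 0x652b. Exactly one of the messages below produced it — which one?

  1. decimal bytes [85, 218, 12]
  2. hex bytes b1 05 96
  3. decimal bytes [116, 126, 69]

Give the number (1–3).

Key hex bytes 1b 05 ba 60 16 58 04 a6 is 8 bytes > B = 4, so hash it first: H(key) = ef 63, then zero-pad to 4 bytes: K' = ef 63 00 00.
K' ⊕ ipad = d9 55 36 36; K' ⊕ opad = b3 3f 5c 5c.
m1: inner = H(d9 55 36 36 55 da 0c) = 70 65; tag = H(b3 3f 5c 5c 70 65) = 7f00
m2: inner = H(d9 55 36 36 b1 05 96) = 56 90; tag = H(b3 3f 5c 5c 56 90) = 652b ← matches
m3: inner = H(d9 55 36 36 74 7e 45) = c8 09; tag = H(b3 3f 5c 5c c8 09) = d7a4

2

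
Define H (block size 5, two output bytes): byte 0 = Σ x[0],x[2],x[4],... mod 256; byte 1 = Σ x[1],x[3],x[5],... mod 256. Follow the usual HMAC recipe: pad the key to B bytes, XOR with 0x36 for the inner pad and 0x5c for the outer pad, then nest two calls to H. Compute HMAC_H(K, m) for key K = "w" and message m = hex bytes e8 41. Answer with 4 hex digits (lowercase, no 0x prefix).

Key "w" = 77 is 1 byte ≤ B = 5; zero-pad to 5 bytes: K' = 77 00 00 00 00.
K' ⊕ ipad = 41 36 36 36 36.  K' ⊕ opad = 2b 5c 5c 5c 5c.
Inner input = (K'⊕ipad) ∥ m = 41 36 36 36 36 ∥ e8 41.
Inner hash: even-index sum = 238 mod 256 = 238; odd-index sum = 340 mod 256 = 84 → ee 54.
Outer input = (K'⊕opad) ∥ inner = 2b 5c 5c 5c 5c ∥ ee 54.
Outer hash (tag): even-index sum = 311 mod 256 = 55; odd-index sum = 422 mod 256 = 166 → 37 a6.

37a6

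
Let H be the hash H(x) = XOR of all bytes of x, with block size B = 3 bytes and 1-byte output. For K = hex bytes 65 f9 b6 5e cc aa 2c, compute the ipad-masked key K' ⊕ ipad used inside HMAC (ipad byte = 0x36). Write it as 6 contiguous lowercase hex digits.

083636

Key hex bytes 65 f9 b6 5e cc aa 2c is 7 bytes > B = 3, so hash it first: H(key) = 3e, then zero-pad to 3 bytes: K' = 3e 00 00.
XOR each byte with 0x36: 3e⊕36=08, 00⊕36=36, 00⊕36=36.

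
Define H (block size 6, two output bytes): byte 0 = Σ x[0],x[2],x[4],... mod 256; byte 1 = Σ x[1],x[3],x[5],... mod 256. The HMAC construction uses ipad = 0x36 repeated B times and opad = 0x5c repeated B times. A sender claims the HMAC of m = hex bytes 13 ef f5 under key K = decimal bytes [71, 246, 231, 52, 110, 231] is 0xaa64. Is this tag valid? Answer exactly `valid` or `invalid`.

Key decimal bytes [71, 246, 231, 52, 110, 231] = 47 f6 e7 34 6e e7 is exactly B = 6 bytes: K' = 47 f6 e7 34 6e e7.
K' ⊕ ipad = 71 c0 d1 02 58 d1; K' ⊕ opad = 1b aa bb 68 32 bb.
Inner hash: even-index sum = 674 mod 256 = 162; odd-index sum = 642 mod 256 = 130 → a2 82.
Outer hash (recomputed tag): even-index sum = 426 mod 256 = 170; odd-index sum = 591 mod 256 = 79 → aa 4f.
Recomputed tag = aa4f; claimed = aa64 → mismatch.

invalid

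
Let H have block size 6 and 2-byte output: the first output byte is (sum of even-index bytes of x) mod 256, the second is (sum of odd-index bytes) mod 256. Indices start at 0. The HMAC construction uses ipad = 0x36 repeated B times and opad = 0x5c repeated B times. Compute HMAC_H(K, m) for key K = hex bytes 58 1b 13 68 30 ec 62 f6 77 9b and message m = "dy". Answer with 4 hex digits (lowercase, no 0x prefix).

Key hex bytes 58 1b 13 68 30 ec 62 f6 77 9b is 10 bytes > B = 6, so hash it first: H(key) = 74 00, then zero-pad to 6 bytes: K' = 74 00 00 00 00 00.
K' ⊕ ipad = 42 36 36 36 36 36.  K' ⊕ opad = 28 5c 5c 5c 5c 5c.
Inner input = (K'⊕ipad) ∥ m = 42 36 36 36 36 36 ∥ 64 79.
Inner hash: even-index sum = 274 mod 256 = 18; odd-index sum = 283 mod 256 = 27 → 12 1b.
Outer input = (K'⊕opad) ∥ inner = 28 5c 5c 5c 5c 5c ∥ 12 1b.
Outer hash (tag): even-index sum = 242 mod 256 = 242; odd-index sum = 303 mod 256 = 47 → f2 2f.

f22f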